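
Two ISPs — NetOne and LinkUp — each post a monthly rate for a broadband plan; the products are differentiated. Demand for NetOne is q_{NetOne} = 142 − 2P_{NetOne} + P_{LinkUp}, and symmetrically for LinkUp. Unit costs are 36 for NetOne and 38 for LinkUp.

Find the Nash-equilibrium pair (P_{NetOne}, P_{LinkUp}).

71.6, 72.4

NetOne's profit: π = (P_{NetOne} − 36)(142 − 2P_{NetOne} + P_{LinkUp}).
∂π/∂P_{NetOne} = 214 − 4P_{NetOne} + P_{LinkUp} = 0 ⇒ P_{NetOne} = 53.5 + 0.25P_{LinkUp}.
Similarly P_{LinkUp} = 54.5 + 0.25P_{NetOne}.
Solving the two reaction functions simultaneously: (1 − (0.25)(0.25))P_{NetOne} = 53.5 + 0.25·54.5, so 0.9375P_{NetOne} = 67.125 and P_{NetOne} = 71.6.
Then P_{LinkUp} = 54.5 + 0.25·71.6 = 72.4.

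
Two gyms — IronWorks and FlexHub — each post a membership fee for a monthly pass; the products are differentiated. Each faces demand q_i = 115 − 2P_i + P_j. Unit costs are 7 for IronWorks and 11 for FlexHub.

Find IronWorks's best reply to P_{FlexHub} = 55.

IronWorks's profit: π = (P_{IronWorks} − 7)(115 − 2P_{IronWorks} + P_{FlexHub}).
∂π/∂P_{IronWorks} = 129 − 4P_{IronWorks} + P_{FlexHub} = 0 ⇒ P_{IronWorks} = 32.25 + 0.25P_{FlexHub}.
At P_{FlexHub} = 55: P_{IronWorks} = 32.25 + 0.25·55 = 46.

46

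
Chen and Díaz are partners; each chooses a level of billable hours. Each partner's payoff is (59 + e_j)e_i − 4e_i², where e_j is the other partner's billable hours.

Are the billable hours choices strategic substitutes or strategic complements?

Chen's payoff is (59 + e_D)e_C − 4e_C².
∂π/∂e_C = 59 + e_D − 8e_C = 0, so e_C = 7.375 + 0.125e_D.
The best-response slope de_C/de_D = 0.125 > 0: the reaction function is upward-sloping, so the choices are strategic complements.

strategic complements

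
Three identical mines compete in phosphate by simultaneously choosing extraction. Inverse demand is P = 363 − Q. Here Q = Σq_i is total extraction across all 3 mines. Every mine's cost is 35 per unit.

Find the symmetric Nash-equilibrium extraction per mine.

82

A representative mine's profit is π_i = q_i(363 − Q) − 35q_i, with Q = q_i + Σ_{j≠i} q_j.
First-order condition: 328 − 2q_i − Σ_{j≠i} q_j = 0.
In a symmetric equilibrium every mine chooses the same q, so Σ_{j≠i} q_j = 2q. The condition becomes 328 − 4q = 0, giving q = 328/4 = 82.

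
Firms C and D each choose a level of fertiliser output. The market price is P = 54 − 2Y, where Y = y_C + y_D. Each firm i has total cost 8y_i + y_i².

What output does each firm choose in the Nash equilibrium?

Firm C's profit: π = y_C(54 − 2(y_C + y_D)) − 8y_C − y_C².
∂π/∂y_C = 46 − 6y_C − 2y_D = 0, so y_C = 23/3 − (1/3)y_D.
Setting y_C = y_D in the reaction function: y_C = 23/3 − (1/3)y_C, so y_C = (23/3) / (4/3) = 5.75.

5.75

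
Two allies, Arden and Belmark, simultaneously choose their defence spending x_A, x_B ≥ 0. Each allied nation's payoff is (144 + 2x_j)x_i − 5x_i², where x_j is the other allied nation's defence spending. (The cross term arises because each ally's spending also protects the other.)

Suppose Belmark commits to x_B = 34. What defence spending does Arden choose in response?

Arden's payoff is (144 + 2x_B)x_A − 5x_A².
∂π/∂x_A = 144 + 2x_B − 10x_A = 0, so x_A = 14.4 + 0.2x_B.
At x_B = 34: x_A = 14.4 + 0.2·34 = 21.2.

21.2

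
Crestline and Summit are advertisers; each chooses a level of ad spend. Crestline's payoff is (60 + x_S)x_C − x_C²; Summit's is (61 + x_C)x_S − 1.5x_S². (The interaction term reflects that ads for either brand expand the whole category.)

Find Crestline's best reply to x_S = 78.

69

Expanding Crestline's payoff: 60x_C + x_Sx_C − x_C².
∂π/∂x_C = 60 + x_S − 2x_C = 0, so x_C = 30 + 0.5x_S.
At x_S = 78: x_C = 30 + 0.5·78 = 69.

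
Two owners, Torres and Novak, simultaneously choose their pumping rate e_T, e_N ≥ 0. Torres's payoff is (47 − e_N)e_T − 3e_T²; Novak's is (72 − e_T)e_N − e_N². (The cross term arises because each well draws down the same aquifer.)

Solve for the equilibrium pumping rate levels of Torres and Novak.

Expanding Torres's payoff: 47e_T − e_Ne_T − 3e_T².
∂π/∂e_T = 47 − e_N − 6e_T = 0, so e_T = 47/6 − (1/6)e_N.
Likewise for Novak: e_N = 36 − 0.5e_T.
Substituting the second reaction function into the first: e_T = 47/6 − (1/6)(36 − 0.5e_T), which gives (11/12)e_T = 11/6 ⇒ e_T = 2.
Then e_N = 36 − 0.5·2 = 35.

2, 35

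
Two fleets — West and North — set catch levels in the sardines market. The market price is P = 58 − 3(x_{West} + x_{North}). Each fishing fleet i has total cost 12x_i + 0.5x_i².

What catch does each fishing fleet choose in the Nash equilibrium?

4.6

Fishing fleet West's profit: π = x_{West}(58 − 3(x_{West} + x_{North})) − 12x_{West} − 0.5x_{West}².
∂π/∂x_{West} = 46 − 7x_{West} − 3x_{North} = 0, so x_{West} = 46/7 − (3/7)x_{North}.
The game is symmetric, so in equilibrium x_{North} = x_{West}: the reaction function gives (10/7)x_{West} = 46/7, hence x_{West} = 4.6.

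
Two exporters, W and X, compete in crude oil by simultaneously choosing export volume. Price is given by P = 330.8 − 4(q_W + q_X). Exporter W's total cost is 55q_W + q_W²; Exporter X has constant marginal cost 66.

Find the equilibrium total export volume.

Exporter W's profit: π = q_W(330.8 − 4(q_W + q_X)) − 55q_W − q_W².
∂π/∂q_W = 275.8 − 10q_W − 4q_X = 0, so q_W = 27.58 − 0.4q_X.
For X: ∂π/∂q_X = 264.8 − 8q_X − 4q_W = 0 ⇒ q_X = 33.1 − 0.5q_W.
Solving the two reaction functions simultaneously: (1 − (−0.4)(−0.5))q_W = 27.58 − 0.4·33.1, so 0.8q_W = 14.34 and q_W = 17.925.
Then q_X = 33.1 − 0.5·17.925 = 24.1375.
Total export volume: 17.925 + 24.1375 = 42.0625.

42.0625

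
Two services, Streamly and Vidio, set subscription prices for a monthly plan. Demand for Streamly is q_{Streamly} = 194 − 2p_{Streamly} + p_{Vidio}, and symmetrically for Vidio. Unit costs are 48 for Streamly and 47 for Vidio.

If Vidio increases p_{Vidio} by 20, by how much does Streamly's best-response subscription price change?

5

Streamly's profit: π = (p_{Streamly} − 48)(194 − 2p_{Streamly} + p_{Vidio}).
∂π/∂p_{Streamly} = 290 − 4p_{Streamly} + p_{Vidio} = 0 ⇒ p_{Streamly} = 72.5 + 0.25p_{Vidio}.
The reaction-function slope is 0.25, so a 20-unit rise in p_{Vidio} moves p_{Streamly} by 0.25 × 20 = 5. Streamly's best response rises — the actions are strategic complements.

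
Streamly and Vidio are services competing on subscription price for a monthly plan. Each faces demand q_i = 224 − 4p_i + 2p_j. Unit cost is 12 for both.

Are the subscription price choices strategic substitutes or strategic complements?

strategic complements

Streamly's profit: π = (p_{Streamly} − 12)(224 − 4p_{Streamly} + 2p_{Vidio}).
∂π/∂p_{Streamly} = 272 − 8p_{Streamly} + 2p_{Vidio} = 0 ⇒ p_{Streamly} = 34 + 0.25p_{Vidio}.
The best-response slope dp_{Streamly}/dp_{Vidio} = 0.25 > 0: the reaction function is upward-sloping, so the choices are strategic complements.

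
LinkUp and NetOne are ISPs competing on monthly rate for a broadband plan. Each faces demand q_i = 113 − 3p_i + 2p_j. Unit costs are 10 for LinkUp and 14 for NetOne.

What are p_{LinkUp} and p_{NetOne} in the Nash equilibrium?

36.5, 38

LinkUp's profit: π = (p_{LinkUp} − 10)(113 − 3p_{LinkUp} + 2p_{NetOne}).
∂π/∂p_{LinkUp} = 143 − 6p_{LinkUp} + 2p_{NetOne} = 0 ⇒ p_{LinkUp} = 143/6 + (1/3)p_{NetOne}.
Similarly p_{NetOne} = 155/6 + (1/3)p_{LinkUp}.
Substituting the second reaction function into the first: p_{LinkUp} = 143/6 + (1/3)(155/6 + (1/3)p_{LinkUp}), which gives (8/9)p_{LinkUp} = 292/9 ⇒ p_{LinkUp} = 36.5.
Then p_{NetOne} = 155/6 + (1/3)·36.5 = 38.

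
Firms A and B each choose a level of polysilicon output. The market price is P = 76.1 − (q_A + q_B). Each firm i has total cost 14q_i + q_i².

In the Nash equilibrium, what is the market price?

51.26

Firm A's profit: π = q_A(76.1 − (q_A + q_B)) − 14q_A − q_A².
∂π/∂q_A = 62.1 − 4q_A − q_B = 0, so q_A = 15.525 − 0.25q_B.
By symmetry q_B = q_A; substituting into the reaction function, 1.25q_A = 15.525 and q_A = 12.42.
Equilibrium price: P = 76.1 − 24.84 = 51.26.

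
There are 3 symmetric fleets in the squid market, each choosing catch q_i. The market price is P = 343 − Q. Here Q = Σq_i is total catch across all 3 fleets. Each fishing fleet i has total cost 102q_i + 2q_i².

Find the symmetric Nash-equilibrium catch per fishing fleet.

30.125

A representative fishing fleet's profit is π_i = q_i(343 − Q) − 102q_i − 2q_i², with Q = q_i + Σ_{j≠i} q_j.
First-order condition: 241 − 6q_i − Σ_{j≠i} q_j = 0.
In a symmetric equilibrium every fishing fleet chooses the same q, so Σ_{j≠i} q_j = 2q. The condition becomes 241 − 8q = 0, giving q = 241/8 = 30.125.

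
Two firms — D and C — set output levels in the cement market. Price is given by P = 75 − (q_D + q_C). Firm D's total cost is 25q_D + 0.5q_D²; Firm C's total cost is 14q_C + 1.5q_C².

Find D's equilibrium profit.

273.375

Firm D's profit: π = q_D(75 − (q_D + q_C)) − 25q_D − 0.5q_D².
∂π/∂q_D = 50 − 3q_D − q_C = 0, so q_D = 50/3 − (1/3)q_C.
For C: ∂π/∂q_C = 61 − 5q_C − q_D = 0 ⇒ q_C = 12.2 − 0.2q_D.
Substituting the second reaction function into the first: q_D = 50/3 − (1/3)(12.2 − 0.2q_D), which gives (14/15)q_D = 12.6 ⇒ q_D = 13.5.
Then q_C = 12.2 − 0.2·13.5 = 9.5.
Price P = 75 − 23 = 52.
D's profit: (52 − 25)·13.5 − 0.5(13.5)² = 273.375.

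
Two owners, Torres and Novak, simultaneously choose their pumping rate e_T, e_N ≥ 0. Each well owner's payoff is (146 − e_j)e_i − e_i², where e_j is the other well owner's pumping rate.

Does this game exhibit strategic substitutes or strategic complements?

strategic substitutes

Torres's payoff is (146 − e_N)e_T − e_T².
∂π/∂e_T = 146 − e_N − 2e_T = 0, so e_T = 73 − 0.5e_N.
The best-response slope de_T/de_N = −0.5 < 0: the reaction function is downward-sloping, so the choices are strategic substitutes.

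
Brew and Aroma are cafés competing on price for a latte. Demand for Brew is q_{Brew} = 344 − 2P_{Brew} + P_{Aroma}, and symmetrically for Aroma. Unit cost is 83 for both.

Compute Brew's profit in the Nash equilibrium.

Brew's profit: π = (P_{Brew} − 83)(344 − 2P_{Brew} + P_{Aroma}).
∂π/∂P_{Brew} = 510 − 4P_{Brew} + P_{Aroma} = 0 ⇒ P_{Brew} = 127.5 + 0.25P_{Aroma}.
The game is symmetric, so in equilibrium P_{Aroma} = P_{Brew}: the reaction function gives 0.75P_{Brew} = 127.5, hence P_{Brew} = 170.
q_{Brew} = 344 − 2·170 + 170 = 174.
Profit = (170 − 83)·174 = 15138.

15138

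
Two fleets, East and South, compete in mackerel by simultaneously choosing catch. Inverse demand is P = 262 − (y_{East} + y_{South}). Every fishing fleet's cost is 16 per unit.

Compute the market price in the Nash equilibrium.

98

Fishing fleet East's profit: π = y_{East}(262 − (y_{East} + y_{South})) − 16y_{East}.
∂π/∂y_{East} = 246 − 2y_{East} − y_{South} = 0, so y_{East} = 123 − 0.5y_{South}.
By symmetry y_{South} = y_{East}; substituting into the reaction function, 1.5y_{East} = 123 and y_{East} = 82.
Equilibrium price: P = 262 − 164 = 98.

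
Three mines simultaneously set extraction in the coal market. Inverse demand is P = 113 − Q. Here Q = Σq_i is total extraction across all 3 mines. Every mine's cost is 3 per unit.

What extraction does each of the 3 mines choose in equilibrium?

27.5

A representative mine's profit is π_i = q_i(113 − Q) − 3q_i, with Q = q_i + Σ_{j≠i} q_j.
First-order condition: 110 − 2q_i − Σ_{j≠i} q_j = 0.
With identical mines, set every q_j = q: then 110 − 2q − 2q = 0, i.e. q = 110/4 = 27.5.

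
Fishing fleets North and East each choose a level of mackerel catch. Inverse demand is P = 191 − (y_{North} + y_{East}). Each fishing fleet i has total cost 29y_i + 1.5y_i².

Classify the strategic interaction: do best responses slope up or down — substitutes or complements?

Fishing fleet North's profit: π = y_{North}(191 − (y_{North} + y_{East})) − 29y_{North} − 1.5y_{North}².
∂π/∂y_{North} = 162 − 5y_{North} − y_{East} = 0, so y_{North} = 32.4 − 0.2y_{East}.
The best-response slope dy_{North}/dy_{East} = −0.2 < 0: the reaction function is downward-sloping, so the choices are strategic substitutes.

strategic substitutes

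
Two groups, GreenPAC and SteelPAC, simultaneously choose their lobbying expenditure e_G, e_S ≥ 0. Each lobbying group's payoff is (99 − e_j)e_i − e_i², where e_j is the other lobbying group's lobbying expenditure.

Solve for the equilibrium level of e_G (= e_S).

33

GreenPAC's payoff is (99 − e_S)e_G − e_G².
∂π/∂e_G = 99 − e_S − 2e_G = 0, so e_G = 49.5 − 0.5e_S.
Setting e_G = e_S in the reaction function: e_G = 49.5 − 0.5e_G, so e_G = 49.5 / 1.5 = 33.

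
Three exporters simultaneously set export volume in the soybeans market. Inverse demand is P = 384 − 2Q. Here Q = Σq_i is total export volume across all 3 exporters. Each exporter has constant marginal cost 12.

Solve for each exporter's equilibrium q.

A representative exporter's profit is π_i = q_i(384 − 2Q) − 12q_i, with Q = q_i + Σ_{j≠i} q_j.
First-order condition: 372 − 4q_i − 2Σ_{j≠i} q_j = 0.
Imposing symmetry (q_j = q for all j) turns Σ_{j≠i} q_j into 2q, so 372 = 8q and q = 46.5.

46.5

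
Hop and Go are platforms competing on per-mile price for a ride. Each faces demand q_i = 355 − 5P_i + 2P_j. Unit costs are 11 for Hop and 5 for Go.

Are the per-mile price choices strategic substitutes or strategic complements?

strategic complements

Hop's profit: π = (P_{Hop} − 11)(355 − 5P_{Hop} + 2P_{Go}).
∂π/∂P_{Hop} = 410 − 10P_{Hop} + 2P_{Go} = 0 ⇒ P_{Hop} = 41 + 0.2P_{Go}.
The best-response slope dP_{Hop}/dP_{Go} = 0.2 > 0: the reaction function is upward-sloping, so the choices are strategic complements.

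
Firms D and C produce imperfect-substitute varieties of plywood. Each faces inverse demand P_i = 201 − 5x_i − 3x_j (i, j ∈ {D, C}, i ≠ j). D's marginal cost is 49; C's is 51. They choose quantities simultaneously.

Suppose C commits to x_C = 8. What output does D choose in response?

Firm D's profit: π = x_D(201 − 5x_D − 3x_C) − 49x_D.
∂π/∂x_D = 152 − 10x_D − 3x_C = 0 ⇒ x_D = 15.2 − 0.3x_C.
At x_C = 8: x_D = 15.2 − 0.3·8 = 12.8.

12.8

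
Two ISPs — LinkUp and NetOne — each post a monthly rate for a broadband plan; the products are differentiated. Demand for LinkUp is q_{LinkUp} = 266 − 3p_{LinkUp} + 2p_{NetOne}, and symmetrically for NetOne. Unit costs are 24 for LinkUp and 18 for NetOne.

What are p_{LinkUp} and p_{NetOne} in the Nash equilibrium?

LinkUp's profit: π = (p_{LinkUp} − 24)(266 − 3p_{LinkUp} + 2p_{NetOne}).
∂π/∂p_{LinkUp} = 338 − 6p_{LinkUp} + 2p_{NetOne} = 0 ⇒ p_{LinkUp} = 169/3 + (1/3)p_{NetOne}.
Similarly p_{NetOne} = 160/3 + (1/3)p_{LinkUp}.
Substituting the second reaction function into the first: p_{LinkUp} = 169/3 + (1/3)(160/3 + (1/3)p_{LinkUp}), which gives (8/9)p_{LinkUp} = 667/9 ⇒ p_{LinkUp} = 83.375.
Then p_{NetOne} = 160/3 + (1/3)·83.375 = 81.125.

83.375, 81.125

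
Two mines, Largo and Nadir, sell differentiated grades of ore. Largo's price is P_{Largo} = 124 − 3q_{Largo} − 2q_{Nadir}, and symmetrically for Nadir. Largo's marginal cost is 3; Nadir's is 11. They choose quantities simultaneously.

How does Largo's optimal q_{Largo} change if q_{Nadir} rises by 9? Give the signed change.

-3

Mine Largo's profit: π = q_{Largo}(124 − 3q_{Largo} − 2q_{Nadir}) − 3q_{Largo}.
∂π/∂q_{Largo} = 121 − 6q_{Largo} − 2q_{Nadir} = 0 ⇒ q_{Largo} = 121/6 − (1/3)q_{Nadir}.
The reaction-function slope is −1/3, so a 9-unit rise in q_{Nadir} moves q_{Largo} by −1/3 × 9 = −3. Largo's best response falls — the actions are strategic substitutes.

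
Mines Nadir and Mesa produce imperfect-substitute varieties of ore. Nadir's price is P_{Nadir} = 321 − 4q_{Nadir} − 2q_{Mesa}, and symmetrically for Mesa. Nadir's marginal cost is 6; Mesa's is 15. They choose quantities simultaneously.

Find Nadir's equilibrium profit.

4044.96

Mine Nadir's profit: π = q_{Nadir}(321 − 4q_{Nadir} − 2q_{Mesa}) − 6q_{Nadir}.
∂π/∂q_{Nadir} = 315 − 8q_{Nadir} − 2q_{Mesa} = 0 ⇒ q_{Nadir} = 39.375 − 0.25q_{Mesa}.
Similarly q_{Mesa} = 38.25 − 0.25q_{Nadir}.
Solving the two reaction functions simultaneously: (1 − (−0.25)(−0.25))q_{Nadir} = 39.375 − 0.25·38.25, so 0.9375q_{Nadir} = 29.8125 and q_{Nadir} = 31.8.
Then q_{Mesa} = 38.25 − 0.25·31.8 = 30.3.
P_{Nadir} = 321 − 4·31.8 − 2·30.3 = 133.2.
Profit = (133.2 − 6)·31.8 = 4044.96.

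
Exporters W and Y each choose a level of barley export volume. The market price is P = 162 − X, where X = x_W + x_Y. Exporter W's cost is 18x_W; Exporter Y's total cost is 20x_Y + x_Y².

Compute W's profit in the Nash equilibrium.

Exporter W's profit: π = x_W(162 − (x_W + x_Y)) − 18x_W.
∂π/∂x_W = 144 − 2x_W − x_Y = 0, so x_W = 72 − 0.5x_Y.
For Y: ∂π/∂x_Y = 142 − 4x_Y − x_W = 0 ⇒ x_Y = 35.5 − 0.25x_W.
Solving the two reaction functions simultaneously: (1 − (−0.5)(−0.25))x_W = 72 − 0.5·35.5, so 0.875x_W = 54.25 and x_W = 62.
Then x_Y = 35.5 − 0.25·62 = 20.
Price P = 162 − 82 = 80.
W's profit: (80 − 18)·62 = 3844.

3844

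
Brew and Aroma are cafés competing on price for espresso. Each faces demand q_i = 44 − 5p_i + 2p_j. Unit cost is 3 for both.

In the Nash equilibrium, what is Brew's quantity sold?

Brew's profit: π = (p_{Brew} − 3)(44 − 5p_{Brew} + 2p_{Aroma}).
∂π/∂p_{Brew} = 59 − 10p_{Brew} + 2p_{Aroma} = 0 ⇒ p_{Brew} = 5.9 + 0.2p_{Aroma}.
By symmetry p_{Aroma} = p_{Brew}; substituting into the reaction function, 0.8p_{Brew} = 5.9 and p_{Brew} = 7.375.
q_{Brew} = 44 − 5·7.375 + 2·7.375 = 21.875.

21.875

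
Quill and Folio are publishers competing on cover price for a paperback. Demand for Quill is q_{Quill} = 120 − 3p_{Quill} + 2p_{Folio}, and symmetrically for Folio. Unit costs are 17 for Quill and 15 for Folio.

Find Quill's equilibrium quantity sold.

76.125

Quill's profit: π = (p_{Quill} − 17)(120 − 3p_{Quill} + 2p_{Folio}).
∂π/∂p_{Quill} = 171 − 6p_{Quill} + 2p_{Folio} = 0 ⇒ p_{Quill} = 28.5 + (1/3)p_{Folio}.
Similarly p_{Folio} = 27.5 + (1/3)p_{Quill}.
Plugging p_{Folio} into Quill's best response: p_{Quill} = 28.5 + (1/3)(27.5 + (1/3)p_{Quill}) ⇒ (8/9)p_{Quill} = 113/3, so p_{Quill} = 42.375.
Then p_{Folio} = 27.5 + (1/3)·42.375 = 41.625.
q_{Quill} = 120 − 3·42.375 + 2·41.625 = 76.125.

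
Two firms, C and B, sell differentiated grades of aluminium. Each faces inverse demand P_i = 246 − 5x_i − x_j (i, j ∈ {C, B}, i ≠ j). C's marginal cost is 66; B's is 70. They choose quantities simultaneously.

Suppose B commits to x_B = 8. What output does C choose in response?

17.2

Firm C's profit: π = x_C(246 − 5x_C − x_B) − 66x_C.
∂π/∂x_C = 180 − 10x_C − x_B = 0 ⇒ x_C = 18 − 0.1x_B.
At x_B = 8: x_C = 18 − 0.1·8 = 17.2.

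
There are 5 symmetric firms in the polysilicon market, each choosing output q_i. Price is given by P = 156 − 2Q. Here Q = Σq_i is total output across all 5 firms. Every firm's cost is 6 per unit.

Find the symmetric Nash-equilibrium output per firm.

12.5

A representative firm's profit is π_i = q_i(156 − 2Q) − 6q_i, with Q = q_i + Σ_{j≠i} q_j.
First-order condition: 150 − 4q_i − 2Σ_{j≠i} q_j = 0.
Imposing symmetry (q_j = q for all j) turns Σ_{j≠i} q_j into 4q, so 150 = 12q and q = 12.5.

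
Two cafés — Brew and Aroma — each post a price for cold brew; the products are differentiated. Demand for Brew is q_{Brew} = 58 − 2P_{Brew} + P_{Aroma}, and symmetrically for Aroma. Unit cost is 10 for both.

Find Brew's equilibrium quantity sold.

Brew's profit: π = (P_{Brew} − 10)(58 − 2P_{Brew} + P_{Aroma}).
∂π/∂P_{Brew} = 78 − 4P_{Brew} + P_{Aroma} = 0 ⇒ P_{Brew} = 19.5 + 0.25P_{Aroma}.
The game is symmetric, so in equilibrium P_{Aroma} = P_{Brew}: the reaction function gives 0.75P_{Brew} = 19.5, hence P_{Brew} = 26.
q_{Brew} = 58 − 2·26 + 26 = 32.

32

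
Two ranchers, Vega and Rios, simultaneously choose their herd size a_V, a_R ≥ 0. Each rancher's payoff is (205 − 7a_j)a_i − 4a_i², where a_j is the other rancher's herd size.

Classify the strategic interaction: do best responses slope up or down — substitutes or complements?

strategic substitutes

Vega's payoff is (205 − 7a_R)a_V − 4a_V².
∂π/∂a_V = 205 − 7a_R − 8a_V = 0, so a_V = 25.625 − 0.875a_R.
The best-response slope da_V/da_R = −0.875 < 0: the reaction function is downward-sloping, so the choices are strategic substitutes.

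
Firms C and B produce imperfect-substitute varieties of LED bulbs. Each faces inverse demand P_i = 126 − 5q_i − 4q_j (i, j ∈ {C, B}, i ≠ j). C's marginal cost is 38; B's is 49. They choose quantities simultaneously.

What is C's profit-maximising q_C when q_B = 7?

Firm C's profit: π = q_C(126 − 5q_C − 4q_B) − 38q_C.
∂π/∂q_C = 88 − 10q_C − 4q_B = 0 ⇒ q_C = 8.8 − 0.4q_B.
At q_B = 7: q_C = 8.8 − 0.4·7 = 6.

6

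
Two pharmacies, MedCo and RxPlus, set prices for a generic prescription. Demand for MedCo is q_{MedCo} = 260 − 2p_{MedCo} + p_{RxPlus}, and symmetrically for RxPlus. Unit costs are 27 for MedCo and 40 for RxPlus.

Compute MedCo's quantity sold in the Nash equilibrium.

158.8

MedCo's profit: π = (p_{MedCo} − 27)(260 − 2p_{MedCo} + p_{RxPlus}).
∂π/∂p_{MedCo} = 314 − 4p_{MedCo} + p_{RxPlus} = 0 ⇒ p_{MedCo} = 78.5 + 0.25p_{RxPlus}.
Similarly p_{RxPlus} = 85 + 0.25p_{MedCo}.
Substituting the second reaction function into the first: p_{MedCo} = 78.5 + 0.25(85 + 0.25p_{MedCo}), which gives 0.9375p_{MedCo} = 99.75 ⇒ p_{MedCo} = 106.4.
Then p_{RxPlus} = 85 + 0.25·106.4 = 111.6.
q_{MedCo} = 260 − 2·106.4 + 111.6 = 158.8.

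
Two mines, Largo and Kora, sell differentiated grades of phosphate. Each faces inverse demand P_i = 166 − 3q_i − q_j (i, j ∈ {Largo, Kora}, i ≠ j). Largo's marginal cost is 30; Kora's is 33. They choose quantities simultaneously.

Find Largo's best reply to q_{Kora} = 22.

19

Mine Largo's profit: π = q_{Largo}(166 − 3q_{Largo} − q_{Kora}) − 30q_{Largo}.
∂π/∂q_{Largo} = 136 − 6q_{Largo} − q_{Kora} = 0 ⇒ q_{Largo} = 68/3 − (1/6)q_{Kora}.
At q_{Kora} = 22: q_{Largo} = 68/3 − (1/6)·22 = 19.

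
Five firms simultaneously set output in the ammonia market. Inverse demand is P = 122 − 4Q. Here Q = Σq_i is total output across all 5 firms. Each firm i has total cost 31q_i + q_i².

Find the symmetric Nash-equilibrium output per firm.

3.5

A representative firm's profit is π_i = q_i(122 − 4Q) − 31q_i − q_i², with Q = q_i + Σ_{j≠i} q_j.
First-order condition: 91 − 10q_i − 4Σ_{j≠i} q_j = 0.
In a symmetric equilibrium every firm chooses the same q, so Σ_{j≠i} q_j = 4q. The condition becomes 91 − 26q = 0, giving q = 91/26 = 3.5.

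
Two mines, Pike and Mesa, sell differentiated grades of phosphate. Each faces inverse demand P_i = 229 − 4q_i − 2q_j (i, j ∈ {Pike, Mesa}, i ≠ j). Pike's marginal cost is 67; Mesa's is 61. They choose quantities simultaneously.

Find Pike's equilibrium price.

131

Mine Pike's profit: π = q_{Pike}(229 − 4q_{Pike} − 2q_{Mesa}) − 67q_{Pike}.
∂π/∂q_{Pike} = 162 − 8q_{Pike} − 2q_{Mesa} = 0 ⇒ q_{Pike} = 20.25 − 0.25q_{Mesa}.
Similarly q_{Mesa} = 21 − 0.25q_{Pike}.
Solving the two reaction functions simultaneously: (1 − (−0.25)(−0.25))q_{Pike} = 20.25 − 0.25·21, so 0.9375q_{Pike} = 15 and q_{Pike} = 16.
Then q_{Mesa} = 21 − 0.25·16 = 17.
P_{Pike} = 229 − 4·16 − 2·17 = 131.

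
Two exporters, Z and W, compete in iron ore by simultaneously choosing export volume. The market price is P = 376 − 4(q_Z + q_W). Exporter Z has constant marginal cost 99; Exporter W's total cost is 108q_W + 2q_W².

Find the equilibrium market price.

Exporter Z's profit: π = q_Z(376 − 4(q_Z + q_W)) − 99q_Z.
∂π/∂q_Z = 277 − 8q_Z − 4q_W = 0, so q_Z = 34.625 − 0.5q_W.
For W: ∂π/∂q_W = 268 − 12q_W − 4q_Z = 0 ⇒ q_W = 67/3 − (1/3)q_Z.
Solving the two reaction functions simultaneously: (1 − (−0.5)(−1/3))q_Z = 34.625 − 0.5·(67/3), so (5/6)q_Z = 563/24 and q_Z = 28.15.
Then q_W = 67/3 − (1/3)·28.15 = 12.95.
Equilibrium price: P = 376 − 4·41.1 = 211.6.

211.6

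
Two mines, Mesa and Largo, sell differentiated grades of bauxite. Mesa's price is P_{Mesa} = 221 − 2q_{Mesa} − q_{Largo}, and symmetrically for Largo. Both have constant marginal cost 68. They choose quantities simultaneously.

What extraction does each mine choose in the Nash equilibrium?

Mine Mesa's profit: π = q_{Mesa}(221 − 2q_{Mesa} − q_{Largo}) − 68q_{Mesa}.
∂π/∂q_{Mesa} = 153 − 4q_{Mesa} − q_{Largo} = 0 ⇒ q_{Mesa} = 38.25 − 0.25q_{Largo}.
The game is symmetric, so in equilibrium q_{Largo} = q_{Mesa}: the reaction function gives 1.25q_{Mesa} = 38.25, hence q_{Mesa} = 30.6.

30.6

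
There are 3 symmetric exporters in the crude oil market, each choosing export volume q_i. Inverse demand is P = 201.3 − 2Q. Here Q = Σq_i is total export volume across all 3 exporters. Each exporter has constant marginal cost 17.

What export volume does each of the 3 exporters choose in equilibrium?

A representative exporter's profit is π_i = q_i(201.3 − 2Q) − 17q_i, with Q = q_i + Σ_{j≠i} q_j.
First-order condition: 184.3 − 4q_i − 2Σ_{j≠i} q_j = 0.
In a symmetric equilibrium every exporter chooses the same q, so Σ_{j≠i} q_j = 2q. The condition becomes 184.3 − 8q = 0, giving q = 184.3/8 = 23.0375.

23.0375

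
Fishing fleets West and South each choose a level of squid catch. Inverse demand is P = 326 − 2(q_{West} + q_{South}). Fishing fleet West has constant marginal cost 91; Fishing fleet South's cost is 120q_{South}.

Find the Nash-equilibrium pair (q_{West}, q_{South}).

Fishing fleet West's profit: π = q_{West}(326 − 2(q_{West} + q_{South})) − 91q_{West}.
∂π/∂q_{West} = 235 − 4q_{West} − 2q_{South} = 0, so q_{West} = 58.75 − 0.5q_{South}.
By the same steps for South: q_{South} = 51.5 − 0.5q_{West}.
Plugging q_{South} into West's best response: q_{West} = 58.75 − 0.5(51.5 − 0.5q_{West}) ⇒ 0.75q_{West} = 33, so q_{West} = 44.
Then q_{South} = 51.5 − 0.5·44 = 29.5.

44, 29.5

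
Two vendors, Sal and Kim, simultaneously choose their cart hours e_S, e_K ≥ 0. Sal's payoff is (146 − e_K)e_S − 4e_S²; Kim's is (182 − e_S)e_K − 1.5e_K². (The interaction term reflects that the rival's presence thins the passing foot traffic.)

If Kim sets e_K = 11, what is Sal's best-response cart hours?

16.875

Expanding Sal's payoff: 146e_S − e_Ke_S − 4e_S².
∂π/∂e_S = 146 − e_K − 8e_S = 0, so e_S = 18.25 − 0.125e_K.
At e_K = 11: e_S = 18.25 − 0.125·11 = 16.875.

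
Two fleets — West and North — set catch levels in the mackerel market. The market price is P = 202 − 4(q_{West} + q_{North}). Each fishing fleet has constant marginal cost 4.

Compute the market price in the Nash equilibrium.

Fishing fleet West's profit: π = q_{West}(202 − 4(q_{West} + q_{North})) − 4q_{West}.
∂π/∂q_{West} = 198 − 8q_{West} − 4q_{North} = 0, so q_{West} = 24.75 − 0.5q_{North}.
Setting q_{West} = q_{North} in the reaction function: q_{West} = 24.75 − 0.5q_{West}, so q_{West} = 24.75 / 1.5 = 16.5.
Equilibrium price: P = 202 − 4·33 = 70.

70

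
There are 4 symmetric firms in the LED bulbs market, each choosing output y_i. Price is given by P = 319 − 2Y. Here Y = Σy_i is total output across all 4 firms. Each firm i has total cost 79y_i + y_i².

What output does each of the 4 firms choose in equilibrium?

A representative firm's profit is π_i = y_i(319 − 2Y) − 79y_i − y_i², with Y = y_i + Σ_{j≠i} y_j.
First-order condition: 240 − 6y_i − 2Σ_{j≠i} y_j = 0.
With identical firms, set every y_j = y: then 240 − 6y − 6y = 0, i.e. y = 240/12 = 20.

20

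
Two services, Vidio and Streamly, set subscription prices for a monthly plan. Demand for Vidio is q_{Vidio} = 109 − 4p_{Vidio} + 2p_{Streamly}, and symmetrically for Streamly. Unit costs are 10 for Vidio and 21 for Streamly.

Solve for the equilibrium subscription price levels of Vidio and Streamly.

26.3, 30.7

Vidio's profit: π = (p_{Vidio} − 10)(109 − 4p_{Vidio} + 2p_{Streamly}).
∂π/∂p_{Vidio} = 149 − 8p_{Vidio} + 2p_{Streamly} = 0 ⇒ p_{Vidio} = 18.625 + 0.25p_{Streamly}.
Similarly p_{Streamly} = 24.125 + 0.25p_{Vidio}.
Substituting the second reaction function into the first: p_{Vidio} = 18.625 + 0.25(24.125 + 0.25p_{Vidio}), which gives 0.9375p_{Vidio} = 789/32 ⇒ p_{Vidio} = 26.3.
Then p_{Streamly} = 24.125 + 0.25·26.3 = 30.7.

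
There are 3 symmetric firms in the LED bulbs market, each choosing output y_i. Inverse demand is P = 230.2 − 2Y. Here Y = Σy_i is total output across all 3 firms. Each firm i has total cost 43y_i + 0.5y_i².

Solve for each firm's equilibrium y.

A representative firm's profit is π_i = y_i(230.2 − 2Y) − 43y_i − 0.5y_i², with Y = y_i + Σ_{j≠i} y_j.
First-order condition: 187.2 − 5y_i − 2Σ_{j≠i} y_j = 0.
Imposing symmetry (y_j = y for all j) turns Σ_{j≠i} y_j into 2y, so 187.2 = 9y and y = 20.8.

20.8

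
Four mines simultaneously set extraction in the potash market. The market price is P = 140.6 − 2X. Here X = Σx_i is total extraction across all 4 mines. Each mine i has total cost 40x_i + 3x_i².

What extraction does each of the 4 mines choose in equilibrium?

A representative mine's profit is π_i = x_i(140.6 − 2X) − 40x_i − 3x_i², with X = x_i + Σ_{j≠i} x_j.
First-order condition: 100.6 − 10x_i − 2Σ_{j≠i} x_j = 0.
Imposing symmetry (x_j = x for all j) turns Σ_{j≠i} x_j into 3x, so 100.6 = 16x and x = 6.2875.

6.2875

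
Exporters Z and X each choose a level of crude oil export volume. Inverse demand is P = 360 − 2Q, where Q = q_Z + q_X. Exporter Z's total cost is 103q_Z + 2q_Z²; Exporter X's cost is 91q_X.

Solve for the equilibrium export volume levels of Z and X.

17.5, 58.5

Exporter Z's profit: π = q_Z(360 − 2(q_Z + q_X)) − 103q_Z − 2q_Z².
∂π/∂q_Z = 257 − 8q_Z − 2q_X = 0, so q_Z = 32.125 − 0.25q_X.
For X: ∂π/∂q_X = 269 − 4q_X − 2q_Z = 0 ⇒ q_X = 67.25 − 0.5q_Z.
Plugging q_X into Z's best response: q_Z = 32.125 − 0.25(67.25 − 0.5q_Z) ⇒ 0.875q_Z = 15.3125, so q_Z = 17.5.
Then q_X = 67.25 − 0.5·17.5 = 58.5.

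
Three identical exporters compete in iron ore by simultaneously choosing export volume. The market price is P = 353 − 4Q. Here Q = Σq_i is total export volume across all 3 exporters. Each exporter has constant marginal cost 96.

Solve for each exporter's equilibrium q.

16.0625

A representative exporter's profit is π_i = q_i(353 − 4Q) − 96q_i, with Q = q_i + Σ_{j≠i} q_j.
First-order condition: 257 − 8q_i − 4Σ_{j≠i} q_j = 0.
Imposing symmetry (q_j = q for all j) turns Σ_{j≠i} q_j into 2q, so 257 = 16q and q = 16.0625.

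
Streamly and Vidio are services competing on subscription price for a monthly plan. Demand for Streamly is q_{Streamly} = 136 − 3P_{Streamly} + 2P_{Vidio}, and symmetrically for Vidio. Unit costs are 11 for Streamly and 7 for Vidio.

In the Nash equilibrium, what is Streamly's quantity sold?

Streamly's profit: π = (P_{Streamly} − 11)(136 − 3P_{Streamly} + 2P_{Vidio}).
∂π/∂P_{Streamly} = 169 − 6P_{Streamly} + 2P_{Vidio} = 0 ⇒ P_{Streamly} = 169/6 + (1/3)P_{Vidio}.
Similarly P_{Vidio} = 157/6 + (1/3)P_{Streamly}.
Solving the two reaction functions simultaneously: (1 − (1/3)(1/3))P_{Streamly} = 169/6 + (1/3)·(157/6), so (8/9)P_{Streamly} = 332/9 and P_{Streamly} = 41.5.
Then P_{Vidio} = 157/6 + (1/3)·41.5 = 40.
q_{Streamly} = 136 − 3·41.5 + 2·40 = 91.5.

91.5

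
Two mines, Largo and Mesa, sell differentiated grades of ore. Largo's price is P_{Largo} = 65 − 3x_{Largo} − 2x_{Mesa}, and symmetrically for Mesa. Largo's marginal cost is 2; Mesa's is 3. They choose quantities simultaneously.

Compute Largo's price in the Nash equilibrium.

Mine Largo's profit: π = x_{Largo}(65 − 3x_{Largo} − 2x_{Mesa}) − 2x_{Largo}.
∂π/∂x_{Largo} = 63 − 6x_{Largo} − 2x_{Mesa} = 0 ⇒ x_{Largo} = 10.5 − (1/3)x_{Mesa}.
Similarly x_{Mesa} = 31/3 − (1/3)x_{Largo}.
Plugging x_{Mesa} into Largo's best response: x_{Largo} = 10.5 − (1/3)(31/3 − (1/3)x_{Largo}) ⇒ (8/9)x_{Largo} = 127/18, so x_{Largo} = 7.9375.
Then x_{Mesa} = 31/3 − (1/3)·7.9375 = 7.6875.
P_{Largo} = 65 − 3·7.9375 − 2·7.6875 = 25.8125.

25.8125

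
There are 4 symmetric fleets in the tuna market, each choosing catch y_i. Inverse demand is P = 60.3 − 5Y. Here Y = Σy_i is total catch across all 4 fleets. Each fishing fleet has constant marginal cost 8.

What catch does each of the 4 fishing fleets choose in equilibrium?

A representative fishing fleet's profit is π_i = y_i(60.3 − 5Y) − 8y_i, with Y = y_i + Σ_{j≠i} y_j.
First-order condition: 52.3 − 10y_i − 5Σ_{j≠i} y_j = 0.
In a symmetric equilibrium every fishing fleet chooses the same y, so Σ_{j≠i} y_j = 3y. The condition becomes 52.3 − 25y = 0, giving y = 52.3/25 = 2.092.

2.092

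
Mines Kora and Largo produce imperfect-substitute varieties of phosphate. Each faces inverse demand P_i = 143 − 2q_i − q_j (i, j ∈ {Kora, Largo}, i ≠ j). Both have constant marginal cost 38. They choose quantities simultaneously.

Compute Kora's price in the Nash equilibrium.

80

Mine Kora's profit: π = q_{Kora}(143 − 2q_{Kora} − q_{Largo}) − 38q_{Kora}.
∂π/∂q_{Kora} = 105 − 4q_{Kora} − q_{Largo} = 0 ⇒ q_{Kora} = 26.25 − 0.25q_{Largo}.
The game is symmetric, so in equilibrium q_{Largo} = q_{Kora}: the reaction function gives 1.25q_{Kora} = 26.25, hence q_{Kora} = 21.
P_{Kora} = 143 − 2·21 − 21 = 80.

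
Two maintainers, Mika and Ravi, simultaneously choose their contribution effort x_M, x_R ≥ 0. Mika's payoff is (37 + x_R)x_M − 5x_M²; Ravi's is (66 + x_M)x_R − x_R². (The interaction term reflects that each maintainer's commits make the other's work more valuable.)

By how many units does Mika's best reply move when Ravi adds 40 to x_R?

Expanding Mika's payoff: 37x_M + x_Rx_M − 5x_M².
∂π/∂x_M = 37 + x_R − 10x_M = 0, so x_M = 3.7 + 0.1x_R.
The reaction-function slope is 0.1, so a 40-unit rise in x_R moves x_M by 0.1 × 40 = 4. Mika's best response rises — the actions are strategic complements.

4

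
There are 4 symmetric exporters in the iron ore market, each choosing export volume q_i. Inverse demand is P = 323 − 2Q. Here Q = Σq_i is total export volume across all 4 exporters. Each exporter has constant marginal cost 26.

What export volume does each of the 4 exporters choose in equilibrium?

29.7

A representative exporter's profit is π_i = q_i(323 − 2Q) − 26q_i, with Q = q_i + Σ_{j≠i} q_j.
First-order condition: 297 − 4q_i − 2Σ_{j≠i} q_j = 0.
Imposing symmetry (q_j = q for all j) turns Σ_{j≠i} q_j into 3q, so 297 = 10q and q = 29.7.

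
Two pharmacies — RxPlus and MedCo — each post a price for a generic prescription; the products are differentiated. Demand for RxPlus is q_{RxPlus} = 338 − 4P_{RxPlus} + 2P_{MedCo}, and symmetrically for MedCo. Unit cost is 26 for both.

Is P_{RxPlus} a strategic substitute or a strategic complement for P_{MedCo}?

strategic complements

RxPlus's profit: π = (P_{RxPlus} − 26)(338 − 4P_{RxPlus} + 2P_{MedCo}).
∂π/∂P_{RxPlus} = 442 − 8P_{RxPlus} + 2P_{MedCo} = 0 ⇒ P_{RxPlus} = 55.25 + 0.25P_{MedCo}.
The best-response slope dP_{RxPlus}/dP_{MedCo} = 0.25 > 0: the reaction function is upward-sloping, so the choices are strategic complements.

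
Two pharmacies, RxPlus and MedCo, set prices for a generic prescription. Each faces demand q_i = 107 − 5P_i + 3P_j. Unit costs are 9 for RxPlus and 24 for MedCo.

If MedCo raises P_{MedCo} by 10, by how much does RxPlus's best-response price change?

3

RxPlus's profit: π = (P_{RxPlus} − 9)(107 − 5P_{RxPlus} + 3P_{MedCo}).
∂π/∂P_{RxPlus} = 152 − 10P_{RxPlus} + 3P_{MedCo} = 0 ⇒ P_{RxPlus} = 15.2 + 0.3P_{MedCo}.
The reaction-function slope is 0.3, so a 10-unit rise in P_{MedCo} moves P_{RxPlus} by 0.3 × 10 = 3. RxPlus's best response rises — the actions are strategic complements.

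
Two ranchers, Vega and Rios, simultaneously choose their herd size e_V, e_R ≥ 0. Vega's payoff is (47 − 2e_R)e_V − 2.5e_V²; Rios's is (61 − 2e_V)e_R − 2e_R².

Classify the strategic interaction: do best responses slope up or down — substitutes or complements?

strategic substitutes

Expanding Vega's payoff: 47e_V − 2e_Re_V − 2.5e_V².
∂π/∂e_V = 47 − 2e_R − 5e_V = 0, so e_V = 9.4 − 0.4e_R.
The best-response slope de_V/de_R = −0.4 < 0: the reaction function is downward-sloping, so the choices are strategic substitutes.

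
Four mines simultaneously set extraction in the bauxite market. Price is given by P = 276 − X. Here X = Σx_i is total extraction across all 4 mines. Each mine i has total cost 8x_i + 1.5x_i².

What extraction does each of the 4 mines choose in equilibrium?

A representative mine's profit is π_i = x_i(276 − X) − 8x_i − 1.5x_i², with X = x_i + Σ_{j≠i} x_j.
First-order condition: 268 − 5x_i − Σ_{j≠i} x_j = 0.
With identical mines, set every x_j = x: then 268 − 5x − 3x = 0, i.e. x = 268/8 = 33.5.

33.5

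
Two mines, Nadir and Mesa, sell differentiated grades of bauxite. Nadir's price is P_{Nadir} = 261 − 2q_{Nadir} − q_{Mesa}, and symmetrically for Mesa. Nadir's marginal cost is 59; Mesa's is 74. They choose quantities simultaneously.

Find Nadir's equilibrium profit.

3427.92

Mine Nadir's profit: π = q_{Nadir}(261 − 2q_{Nadir} − q_{Mesa}) − 59q_{Nadir}.
∂π/∂q_{Nadir} = 202 − 4q_{Nadir} − q_{Mesa} = 0 ⇒ q_{Nadir} = 50.5 − 0.25q_{Mesa}.
Similarly q_{Mesa} = 46.75 − 0.25q_{Nadir}.
Plugging q_{Mesa} into Nadir's best response: q_{Nadir} = 50.5 − 0.25(46.75 − 0.25q_{Nadir}) ⇒ 0.9375q_{Nadir} = 38.8125, so q_{Nadir} = 41.4.
Then q_{Mesa} = 46.75 − 0.25·41.4 = 36.4.
P_{Nadir} = 261 − 2·41.4 − 36.4 = 141.8.
Profit = (141.8 − 59)·41.4 = 3427.92.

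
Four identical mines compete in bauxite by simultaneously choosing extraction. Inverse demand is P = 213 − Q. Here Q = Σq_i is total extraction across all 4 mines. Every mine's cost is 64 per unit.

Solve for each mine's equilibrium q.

A representative mine's profit is π_i = q_i(213 − Q) − 64q_i, with Q = q_i + Σ_{j≠i} q_j.
First-order condition: 149 − 2q_i − Σ_{j≠i} q_j = 0.
Imposing symmetry (q_j = q for all j) turns Σ_{j≠i} q_j into 3q, so 149 = 5q and q = 29.8.

29.8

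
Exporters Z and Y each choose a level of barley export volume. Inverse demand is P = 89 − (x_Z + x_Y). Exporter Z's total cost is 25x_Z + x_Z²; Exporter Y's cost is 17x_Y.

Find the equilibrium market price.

Exporter Z's profit: π = x_Z(89 − (x_Z + x_Y)) − 25x_Z − x_Z².
∂π/∂x_Z = 64 − 4x_Z − x_Y = 0, so x_Z = 16 − 0.25x_Y.
For Y: ∂π/∂x_Y = 72 − 2x_Y − x_Z = 0 ⇒ x_Y = 36 − 0.5x_Z.
Plugging x_Y into Z's best response: x_Z = 16 − 0.25(36 − 0.5x_Z) ⇒ 0.875x_Z = 7, so x_Z = 8.
Then x_Y = 36 − 0.5·8 = 32.
Equilibrium price: P = 89 − 40 = 49.

49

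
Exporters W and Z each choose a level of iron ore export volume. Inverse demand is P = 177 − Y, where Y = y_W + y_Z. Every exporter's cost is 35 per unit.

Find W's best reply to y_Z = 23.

Exporter W's profit: π = y_W(177 − (y_W + y_Z)) − 35y_W.
∂π/∂y_W = 142 − 2y_W − y_Z = 0, so y_W = 71 − 0.5y_Z.
At y_Z = 23: y_W = 71 − 0.5·23 = 59.5.

59.5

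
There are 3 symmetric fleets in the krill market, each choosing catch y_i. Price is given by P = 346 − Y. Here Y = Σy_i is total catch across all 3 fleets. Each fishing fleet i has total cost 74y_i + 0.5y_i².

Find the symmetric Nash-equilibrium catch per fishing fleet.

A representative fishing fleet's profit is π_i = y_i(346 − Y) − 74y_i − 0.5y_i², with Y = y_i + Σ_{j≠i} y_j.
First-order condition: 272 − 3y_i − Σ_{j≠i} y_j = 0.
In a symmetric equilibrium every fishing fleet chooses the same y, so Σ_{j≠i} y_j = 2y. The condition becomes 272 − 5y = 0, giving y = 272/5 = 54.4.

54.4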